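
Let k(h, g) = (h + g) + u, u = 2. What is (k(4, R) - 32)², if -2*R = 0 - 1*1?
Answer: 2601/4 ≈ 650.25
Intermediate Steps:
R = ½ (R = -(0 - 1*1)/2 = -(0 - 1)/2 = -½*(-1) = ½ ≈ 0.50000)
k(h, g) = 2 + g + h (k(h, g) = (h + g) + 2 = (g + h) + 2 = 2 + g + h)
(k(4, R) - 32)² = ((2 + ½ + 4) - 32)² = (13/2 - 32)² = (-51/2)² = 2601/4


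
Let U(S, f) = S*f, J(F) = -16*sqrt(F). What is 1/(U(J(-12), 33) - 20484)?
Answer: I/(12*(-1707*I + 88*sqrt(3))) ≈ -4.8432e-5 + 4.3246e-6*I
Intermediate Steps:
1/(U(J(-12), 33) - 20484) = 1/(-32*I*sqrt(3)*33 - 20484) = 1/(-1056*I*sqrt(3) - 20484) = 1/(-20484 - 1056*I*sqrt(3))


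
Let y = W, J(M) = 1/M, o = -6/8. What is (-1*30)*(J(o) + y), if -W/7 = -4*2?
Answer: -1640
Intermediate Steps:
o = -¾ (o = -6*⅛ = -¾ ≈ -0.75000)
W = 56 (W = -(-28)*2 = -7*(-8) = 56)
y = 56
(-1*30)*(J(o) + y) = (-1*30)*(1/(-¾) + 56) = -30*(-4/3 + 56) = -30*164/3 = -1640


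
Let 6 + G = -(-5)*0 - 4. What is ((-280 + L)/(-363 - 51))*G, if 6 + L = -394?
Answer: -3400/207 ≈ -16.425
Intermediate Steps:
L = -400 (L = -6 - 394 = -400)
G = -10 (G = -6 + (-(-5)*0 - 4) = -6 + (-5*0 - 4) = -6 + (0 - 4) = -6 - 4 = -10)
((-280 + L)/(-363 - 51))*G = ((-280 - 400)/(-363 - 51))*(-10) = -680/(-414)*(-10) = -680*(-1/414)*(-10) = (340/207)*(-10) = -3400/207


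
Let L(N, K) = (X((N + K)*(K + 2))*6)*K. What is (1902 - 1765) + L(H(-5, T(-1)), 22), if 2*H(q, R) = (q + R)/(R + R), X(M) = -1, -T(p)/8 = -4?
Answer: 5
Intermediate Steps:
T(p) = 32 (T(p) = -8*(-4) = 32)
H(q, R) = (R + q)/(4*R) (H(q, R) = ((q + R)/(R + R))/2 = ((R + q)/((2*R)))/2 = ((R + q)*(1/(2*R)))/2 = ((R + q)/(2*R))/2 = (R + q)/(4*R))
L(N, K) = -6*K (L(N, K) = (-1*6)*K = -6*K)
(1902 - 1765) + L(H(-5, T(-1)), 22) = (1902 - 1765) - 6*22 = 137 - 132 = 5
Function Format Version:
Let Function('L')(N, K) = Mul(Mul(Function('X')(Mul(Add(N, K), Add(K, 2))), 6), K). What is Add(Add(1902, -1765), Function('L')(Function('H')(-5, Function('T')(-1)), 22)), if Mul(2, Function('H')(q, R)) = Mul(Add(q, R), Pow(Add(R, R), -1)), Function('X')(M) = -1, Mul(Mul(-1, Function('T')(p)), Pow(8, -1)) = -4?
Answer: 5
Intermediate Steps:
Function('T')(p) = 32 (Function('T')(p) = Mul(-8, -4) = 32)
Function('H')(q, R) = Mul(Rational(1, 4), Pow(R, -1), Add(R, q)) (Function('H')(q, R) = Mul(Rational(1, 2), Mul(Add(q, R), Pow(Add(R, R), -1))) = Mul(Rational(1, 2), Mul(Add(R, q), Pow(Mul(2, R), -1))) = Mul(Rational(1, 2), Mul(Add(R, q), Mul(Rational(1, 2), Pow(R, -1)))) = Mul(Rational(1, 2), Mul(Rational(1, 2), Pow(R, -1), Add(R, q))) = Mul(Rational(1, 4), Pow(R, -1), Add(R, q)))
Function('L')(N, K) = Mul(-6, K) (Function('L')(N, K) = Mul(Mul(-1, 6), K) = Mul(-6, K))
Add(Add(1902, -1765), Function('L')(Function('H')(-5, Function('T')(-1)), 22)) = Add(Add(1902, -1765), Mul(-6, 22)) = Add(137, -132) = 5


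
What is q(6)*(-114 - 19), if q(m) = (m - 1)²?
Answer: -3325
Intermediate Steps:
q(m) = (-1 + m)²
q(6)*(-114 - 19) = (-1 + 6)²*(-114 - 19) = 5²*(-133) = 25*(-133) = -3325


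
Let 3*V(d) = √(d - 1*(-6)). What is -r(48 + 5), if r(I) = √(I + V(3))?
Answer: -3*√6 ≈ -7.3485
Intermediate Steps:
V(d) = √(6 + d)/3 (V(d) = √(d - 1*(-6))/3 = √(d + 6)/3 = √(6 + d)/3)
r(I) = √(1 + I) (r(I) = √(I + √(6 + 3)/3) = √(I + √9/3) = √(I + (⅓)*3) = √(I + 1) = √(1 + I))
-r(48 + 5) = -√(1 + (48 + 5)) = -√(1 + 53) = -√54 = -3*√6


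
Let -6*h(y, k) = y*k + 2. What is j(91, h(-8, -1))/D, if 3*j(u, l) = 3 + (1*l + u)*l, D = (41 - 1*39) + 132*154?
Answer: -1313/548910 ≈ -0.0023920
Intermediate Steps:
h(y, k) = -⅓ - k*y/6 (h(y, k) = -(y*k + 2)/6 = -(k*y + 2)/6 = -(2 + k*y)/6 = -⅓ - k*y/6)
D = 20330 (D = (41 - 39) + 20328 = 2 + 20328 = 20330)
j(u, l) = 1 + l*(l + u)/3 (j(u, l) = (3 + (1*l + u)*l)/3 = (3 + (l + u)*l)/3 = (3 + l*(l + u))/3 = 1 + l*(l + u)/3)
j(91, h(-8, -1))/D = (1 + (-⅓ - ⅙*(-1)*(-8))²/3 + (⅓)*(-⅓ - ⅙*(-1)*(-8))*91)/20330 = (1 + (-⅓ - 4/3)²/3 + (⅓)*(-⅓ - 4/3)*91)*(1/20330) = (1 + (-5/3)²/3 + (⅓)*(-5/3)*91)*(1/20330) = (1 + (⅓)*(25/9) - 455/9)*(1/20330) = (1 + 25/27 - 455/9)*(1/20330) = -1313/27*1/20330 = -1313/548910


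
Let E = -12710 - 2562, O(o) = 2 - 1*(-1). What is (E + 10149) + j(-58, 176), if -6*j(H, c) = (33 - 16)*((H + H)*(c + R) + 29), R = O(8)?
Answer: 321757/6 ≈ 53626.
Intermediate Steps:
O(o) = 3 (O(o) = 2 + 1 = 3)
E = -15272
R = 3
j(H, c) = -493/6 - 17*H*(3 + c)/3 (j(H, c) = -(33 - 16)*((H + H)*(c + 3) + 29)/6 = -17*((2*H)*(3 + c) + 29)/6 = -17*(2*H*(3 + c) + 29)/6 = -17*(29 + 2*H*(3 + c))/6 = -(493 + 34*H*(3 + c))/6 = -493/6 - 17*H*(3 + c)/3)
(E + 10149) + j(-58, 176) = (-15272 + 10149) + (-493/6 - 17*(-58) - 17/3*(-58)*176) = -5123 + (-493/6 + 986 + 173536/3) = -5123 + 352495/6 = 321757/6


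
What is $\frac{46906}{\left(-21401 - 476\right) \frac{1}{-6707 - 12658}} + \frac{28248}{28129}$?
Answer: $\frac{25551164476506}{615378133} \approx 41521.0$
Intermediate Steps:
$\frac{46906}{\left(-21401 - 476\right) \frac{1}{-6707 - 12658}} + \frac{28248}{28129} = \frac{46906}{\left(-21877\right) \frac{1}{-19365}} + 28248 \cdot \frac{1}{28129} = \frac{46906}{\left(-21877\right) \left(- \frac{1}{19365}\right)} + \frac{28248}{28129} = \frac{46906}{\frac{21877}{19365}} + \frac{28248}{28129} = 46906 \cdot \frac{19365}{21877} + \frac{28248}{28129} = \frac{908334690}{21877} + \frac{28248}{28129} = \frac{25551164476506}{615378133}$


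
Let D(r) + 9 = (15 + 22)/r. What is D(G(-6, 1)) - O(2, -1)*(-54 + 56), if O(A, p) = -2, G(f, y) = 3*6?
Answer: -53/18 ≈ -2.9444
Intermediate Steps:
G(f, y) = 18
D(r) = -9 + 37/r (D(r) = -9 + (15 + 22)/r = -9 + 37/r)
D(G(-6, 1)) - O(2, -1)*(-54 + 56) = (-9 + 37/18) - (-2)*(-54 + 56) = (-9 + 37*(1/18)) - (-2)*2 = (-9 + 37/18) - 1*(-4) = -125/18 + 4 = -53/18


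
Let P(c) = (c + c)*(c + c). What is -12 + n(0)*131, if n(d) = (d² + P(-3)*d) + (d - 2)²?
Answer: 512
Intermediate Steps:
P(c) = 4*c² (P(c) = (2*c)*(2*c) = 4*c²)
n(d) = d² + (-2 + d)² + 36*d (n(d) = (d² + (4*(-3)²)*d) + (d - 2)² = (d² + (4*9)*d) + (-2 + d)² = (d² + 36*d) + (-2 + d)² = d² + (-2 + d)² + 36*d)
-12 + n(0)*131 = -12 + (4 + 2*0² + 32*0)*131 = -12 + (4 + 2*0 + 0)*131 = -12 + (4 + 0 + 0)*131 = -12 + 4*131 = -12 + 524 = 512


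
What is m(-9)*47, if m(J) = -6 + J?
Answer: -705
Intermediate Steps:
m(-9)*47 = (-6 - 9)*47 = -15*47 = -705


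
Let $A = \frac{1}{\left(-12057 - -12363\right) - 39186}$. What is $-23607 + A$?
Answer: $- \frac{917840161}{38880} \approx -23607.0$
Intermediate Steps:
$A = - \frac{1}{38880}$ ($A = \frac{1}{\left(-12057 + 12363\right) - 39186} = \frac{1}{306 - 39186} = \frac{1}{-38880} = - \frac{1}{38880} \approx -2.572 \cdot 10^{-5}$)
$-23607 + A = -23607 - \frac{1}{38880} = - \frac{917840161}{38880}$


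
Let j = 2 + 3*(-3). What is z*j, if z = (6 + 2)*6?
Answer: -336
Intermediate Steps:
j = -7 (j = 2 - 9 = -7)
z = 48 (z = 8*6 = 48)
z*j = 48*(-7) = -336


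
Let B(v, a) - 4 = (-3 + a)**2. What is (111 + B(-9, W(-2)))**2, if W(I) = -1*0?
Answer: 15376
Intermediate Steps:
W(I) = 0
B(v, a) = 4 + (-3 + a)**2
(111 + B(-9, W(-2)))**2 = (111 + (4 + (-3 + 0)**2))**2 = (111 + (4 + (-3)**2))**2 = (111 + (4 + 9))**2 = (111 + 13)**2 = 124**2 = 15376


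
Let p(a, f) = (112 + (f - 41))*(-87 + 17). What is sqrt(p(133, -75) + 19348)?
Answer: 2*sqrt(4907) ≈ 140.10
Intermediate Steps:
p(a, f) = -4970 - 70*f (p(a, f) = (112 + (-41 + f))*(-70) = (71 + f)*(-70) = -4970 - 70*f)
sqrt(p(133, -75) + 19348) = sqrt((-4970 - 70*(-75)) + 19348) = sqrt((-4970 + 5250) + 19348) = sqrt(280 + 19348) = sqrt(19628) = 2*sqrt(4907)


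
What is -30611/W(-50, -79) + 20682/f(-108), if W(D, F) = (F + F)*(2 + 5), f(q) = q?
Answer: -12942/79 ≈ -163.82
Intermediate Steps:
W(D, F) = 14*F (W(D, F) = (2*F)*7 = 14*F)
-30611/W(-50, -79) + 20682/f(-108) = -30611/(14*(-79)) + 20682/(-108) = -30611/(-1106) + 20682*(-1/108) = -30611*(-1/1106) - 383/2 = 4373/158 - 383/2 = -12942/79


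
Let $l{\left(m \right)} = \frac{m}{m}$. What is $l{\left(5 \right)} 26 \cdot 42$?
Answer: $1092$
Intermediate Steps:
$l{\left(m \right)} = 1$
$l{\left(5 \right)} 26 \cdot 42 = 1 \cdot 26 \cdot 42 = 26 \cdot 42 = 1092$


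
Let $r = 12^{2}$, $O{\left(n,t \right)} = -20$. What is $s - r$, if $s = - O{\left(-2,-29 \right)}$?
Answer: $-124$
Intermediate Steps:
$r = 144$
$s = 20$ ($s = \left(-1\right) \left(-20\right) = 20$)
$s - r = 20 - 144 = -124$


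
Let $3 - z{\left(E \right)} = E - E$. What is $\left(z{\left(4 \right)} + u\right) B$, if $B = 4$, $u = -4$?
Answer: $-4$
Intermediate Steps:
$z{\left(E \right)} = 3$ ($z{\left(E \right)} = 3 - \left(E - E\right) = 3 - 0 = 3 + 0 = 3$)
$\left(z{\left(4 \right)} + u\right) B = \left(3 - 4\right) 4 = \left(-1\right) 4 = -4$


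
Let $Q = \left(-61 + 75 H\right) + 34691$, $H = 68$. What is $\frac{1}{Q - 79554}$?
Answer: $- \frac{1}{39824} \approx -2.511 \cdot 10^{-5}$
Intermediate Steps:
$Q = 39730$ ($Q = \left(-61 + 75 \cdot 68\right) + 34691 = \left(-61 + 5100\right) + 34691 = 5039 + 34691 = 39730$)
$\frac{1}{Q - 79554} = \frac{1}{39730 - 79554} = \frac{1}{-39824} = - \frac{1}{39824}$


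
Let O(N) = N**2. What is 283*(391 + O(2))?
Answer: 111785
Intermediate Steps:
283*(391 + O(2)) = 283*(391 + 2**2) = 283*(391 + 4) = 283*395 = 111785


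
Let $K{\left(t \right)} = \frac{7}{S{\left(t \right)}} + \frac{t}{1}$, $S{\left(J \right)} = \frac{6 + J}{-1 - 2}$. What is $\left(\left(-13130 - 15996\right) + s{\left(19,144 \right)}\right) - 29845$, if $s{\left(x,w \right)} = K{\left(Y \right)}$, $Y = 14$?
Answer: $- \frac{1179161}{20} \approx -58958.0$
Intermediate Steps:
$S{\left(J \right)} = -2 - \frac{J}{3}$ ($S{\left(J \right)} = \frac{6 + J}{-3} = \left(6 + J\right) \left(- \frac{1}{3}\right) = -2 - \frac{J}{3}$)
$K{\left(t \right)} = t + \frac{7}{-2 - \frac{t}{3}}$ ($K{\left(t \right)} = \frac{7}{-2 - \frac{t}{3}} + \frac{t}{1} = \frac{7}{-2 - \frac{t}{3}} + t 1 = \frac{7}{-2 - \frac{t}{3}} + t = t + \frac{7}{-2 - \frac{t}{3}}$)
$s{\left(x,w \right)} = \frac{259}{20}$ ($s{\left(x,w \right)} = \frac{-21 + 14 \left(6 + 14\right)}{6 + 14} = \frac{-21 + 14 \cdot 20}{20} = \frac{-21 + 280}{20} = \frac{1}{20} \cdot 259 = \frac{259}{20}$)
$\left(\left(-13130 - 15996\right) + s{\left(19,144 \right)}\right) - 29845 = \left(\left(-13130 - 15996\right) + \frac{259}{20}\right) - 29845 = \left(-29126 + \frac{259}{20}\right) - 29845 = - \frac{582261}{20} - 29845 = - \frac{1179161}{20}$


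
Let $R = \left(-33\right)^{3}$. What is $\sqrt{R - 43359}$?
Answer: $8 i \sqrt{1239} \approx 281.6 i$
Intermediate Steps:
$R = -35937$
$\sqrt{R - 43359} = \sqrt{-35937 - 43359} = \sqrt{-79296} = 8 i \sqrt{1239}$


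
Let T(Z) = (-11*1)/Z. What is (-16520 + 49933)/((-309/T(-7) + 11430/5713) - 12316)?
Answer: -2099773159/786205877 ≈ -2.6708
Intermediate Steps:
T(Z) = -11/Z
(-16520 + 49933)/((-309/T(-7) + 11430/5713) - 12316) = (-16520 + 49933)/((-309/((-11/(-7))) + 11430/5713) - 12316) = 33413/((-309/((-11*(-1/7))) + 11430*(1/5713)) - 12316) = 33413/((-309/11/7 + 11430/5713) - 12316) = 33413/((-309*7/11 + 11430/5713) - 12316) = 33413/((-2163/11 + 11430/5713) - 12316) = 33413/(-12231489/62843 - 12316) = 33413/(-786205877/62843) = 33413*(-62843/786205877) = -2099773159/786205877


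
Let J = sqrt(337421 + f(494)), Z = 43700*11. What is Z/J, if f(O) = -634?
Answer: 43700*sqrt(336787)/30617 ≈ 828.32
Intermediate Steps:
Z = 480700
J = sqrt(336787) (J = sqrt(337421 - 634) = sqrt(336787) ≈ 580.33)
Z/J = 480700/(sqrt(336787)) = 480700*(sqrt(336787)/336787) = 43700*sqrt(336787)/30617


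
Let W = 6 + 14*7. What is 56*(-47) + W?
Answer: -2528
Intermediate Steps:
W = 104 (W = 6 + 98 = 104)
56*(-47) + W = 56*(-47) + 104 = -2632 + 104 = -2528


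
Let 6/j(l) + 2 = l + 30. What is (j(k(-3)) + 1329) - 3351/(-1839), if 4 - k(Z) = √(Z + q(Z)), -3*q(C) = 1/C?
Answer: 3770313706/2832673 + 9*I*√26/4621 ≈ 1331.0 + 0.009931*I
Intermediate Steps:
q(C) = -1/(3*C)
k(Z) = 4 - √(Z - 1/(3*Z))
j(l) = 6/(28 + l) (j(l) = 6/(-2 + (l + 30)) = 6/(-2 + (30 + l)) = 6/(28 + l))
(j(k(-3)) + 1329) - 3351/(-1839) = (6/(28 + (4 - √(-3/(-3) + 9*(-3))/3)) + 1329) - 3351/(-1839) = (6/(28 + (4 - √(-3*(-⅓) - 27)/3)) + 1329) - 3351*(-1/1839) = (6/(28 + (4 - √(1 - 27)/3)) + 1329) + 1117/613 = (6/(28 + (4 - I*√26/3)) + 1329) + 1117/613 = (6/(32 - I*√26/3) + 1329) + 1117/613 = (1329 + 6/(32 - I*√26/3)) + 1117/613 = 815794/613 + 6/(32 - I*√26/3)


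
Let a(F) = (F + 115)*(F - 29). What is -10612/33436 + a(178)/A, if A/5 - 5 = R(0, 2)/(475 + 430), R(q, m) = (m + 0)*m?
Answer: 66040108766/37857911 ≈ 1744.4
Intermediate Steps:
a(F) = (-29 + F)*(115 + F) (a(F) = (115 + F)*(-29 + F) = (-29 + F)*(115 + F))
R(q, m) = m² (R(q, m) = m*m = m²)
A = 4529/181 (A = 25 + 5*(2²/(475 + 430)) = 25 + 5*(4/905) = 25 + 4/181 = 4529/181 ≈ 25.022)
-10612/33436 + a(178)/A = -10612/33436 + (-3335 + 178² + 86*178)/(4529/181) = -10612*1/33436 + (-3335 + 31684 + 15308)*(181/4529) = -2653/8359 + 43657*(181/4529) = -2653/8359 + 7901917/4529 = 66040108766/37857911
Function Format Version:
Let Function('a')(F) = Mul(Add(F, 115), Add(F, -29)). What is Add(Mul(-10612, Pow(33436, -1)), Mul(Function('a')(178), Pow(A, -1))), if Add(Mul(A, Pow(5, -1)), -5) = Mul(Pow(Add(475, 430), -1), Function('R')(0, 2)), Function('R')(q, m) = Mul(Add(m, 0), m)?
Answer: Rational(66040108766, 37857911) ≈ 1744.4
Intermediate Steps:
Function('a')(F) = Mul(Add(-29, F), Add(115, F)) (Function('a')(F) = Mul(Add(115, F), Add(-29, F)) = Mul(Add(-29, F), Add(115, F)))
Function('R')(q, m) = Pow(m, 2) (Function('R')(q, m) = Mul(m, m) = Pow(m, 2))
A = Rational(4529, 181) (A = Add(25, Mul(5, Mul(Pow(Add(475, 430), -1), Pow(2, 2)))) = Add(25, Mul(5, Mul(Pow(905, -1), 4))) = Add(25, Mul(5, Mul(Rational(1, 905), 4))) = Add(25, Mul(5, Rational(4, 905))) = Add(25, Rational(4, 181)) = Rational(4529, 181) ≈ 25.022)
Add(Mul(-10612, Pow(33436, -1)), Mul(Function('a')(178), Pow(A, -1))) = Add(Mul(-10612, Pow(33436, -1)), Mul(Add(-3335, Pow(178, 2), Mul(86, 178)), Pow(Rational(4529, 181), -1))) = Add(Mul(-10612, Rational(1, 33436)), Mul(Add(-3335, 31684, 15308), Rational(181, 4529))) = Add(Rational(-2653, 8359), Mul(43657, Rational(181, 4529))) = Add(Rational(-2653, 8359), Rational(7901917, 4529)) = Rational(66040108766, 37857911)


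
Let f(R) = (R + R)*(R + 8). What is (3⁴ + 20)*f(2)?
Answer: 4040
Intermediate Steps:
f(R) = 2*R*(8 + R) (f(R) = (2*R)*(8 + R) = 2*R*(8 + R))
(3⁴ + 20)*f(2) = (3⁴ + 20)*(2*2*(8 + 2)) = (81 + 20)*(2*2*10) = 101*40 = 4040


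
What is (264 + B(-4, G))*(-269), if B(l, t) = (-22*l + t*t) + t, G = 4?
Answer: -100068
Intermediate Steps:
B(l, t) = t + t² - 22*l (B(l, t) = (-22*l + t²) + t = (t² - 22*l) + t = t + t² - 22*l)
(264 + B(-4, G))*(-269) = (264 + (4 + 4² - 22*(-4)))*(-269) = (264 + (4 + 16 + 88))*(-269) = (264 + 108)*(-269) = 372*(-269) = -100068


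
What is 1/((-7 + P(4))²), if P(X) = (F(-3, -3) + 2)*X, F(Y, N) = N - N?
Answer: 1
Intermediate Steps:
F(Y, N) = 0
P(X) = 2*X (P(X) = (0 + 2)*X = 2*X)
1/((-7 + P(4))²) = 1/((-7 + 2*4)²) = 1/((-7 + 8)²) = 1/(1²) = 1/1 = 1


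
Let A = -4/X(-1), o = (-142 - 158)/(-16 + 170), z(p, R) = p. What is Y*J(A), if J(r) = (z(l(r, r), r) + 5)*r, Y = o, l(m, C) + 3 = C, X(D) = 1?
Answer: -1200/77 ≈ -15.584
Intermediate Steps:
l(m, C) = -3 + C
o = -150/77 (o = -300/154 = -300*1/154 = -150/77 ≈ -1.9481)
Y = -150/77 ≈ -1.9481
A = -4 (A = -4/1 = -4*1 = -4)
J(r) = r*(2 + r) (J(r) = ((-3 + r) + 5)*r = (2 + r)*r = r*(2 + r))
Y*J(A) = -(-600)*(2 - 4)/77 = -(-600)*(-2)/77 = -150/77*8 = -1200/77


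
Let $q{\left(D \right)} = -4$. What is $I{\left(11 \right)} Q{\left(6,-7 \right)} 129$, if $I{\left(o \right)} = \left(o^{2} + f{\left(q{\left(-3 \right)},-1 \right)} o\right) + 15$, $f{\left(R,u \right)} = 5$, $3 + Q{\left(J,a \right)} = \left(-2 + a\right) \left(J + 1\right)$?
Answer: $-1626174$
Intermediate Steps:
$Q{\left(J,a \right)} = -3 + \left(1 + J\right) \left(-2 + a\right)$ ($Q{\left(J,a \right)} = -3 + \left(-2 + a\right) \left(J + 1\right) = -3 + \left(-2 + a\right) \left(1 + J\right) = -3 + \left(1 + J\right) \left(-2 + a\right)$)
$I{\left(o \right)} = 15 + o^{2} + 5 o$ ($I{\left(o \right)} = \left(o^{2} + 5 o\right) + 15 = 15 + o^{2} + 5 o$)
$I{\left(11 \right)} Q{\left(6,-7 \right)} 129 = \left(15 + 11^{2} + 5 \cdot 11\right) \left(-5 - 7 - 12 + 6 \left(-7\right)\right) 129 = \left(15 + 121 + 55\right) \left(-5 - 7 - 12 - 42\right) 129 = 191 \left(-66\right) 129 = \left(-12606\right) 129 = -1626174$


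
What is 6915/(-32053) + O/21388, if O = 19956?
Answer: 122937912/171387391 ≈ 0.71731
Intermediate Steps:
6915/(-32053) + O/21388 = 6915/(-32053) + 19956/21388 = 6915*(-1/32053) + 19956*(1/21388) = -6915/32053 + 4989/5347 = 122937912/171387391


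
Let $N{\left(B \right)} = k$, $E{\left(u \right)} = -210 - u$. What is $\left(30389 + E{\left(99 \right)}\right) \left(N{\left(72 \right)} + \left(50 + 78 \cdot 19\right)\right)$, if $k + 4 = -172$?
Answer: $40788480$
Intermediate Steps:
$k = -176$ ($k = -4 - 172 = -176$)
$N{\left(B \right)} = -176$
$\left(30389 + E{\left(99 \right)}\right) \left(N{\left(72 \right)} + \left(50 + 78 \cdot 19\right)\right) = \left(30389 - 309\right) \left(-176 + \left(50 + 78 \cdot 19\right)\right) = \left(30389 - 309\right) \left(-176 + \left(50 + 1482\right)\right) = \left(30389 - 309\right) \left(-176 + 1532\right) = 30080 \cdot 1356 = 40788480$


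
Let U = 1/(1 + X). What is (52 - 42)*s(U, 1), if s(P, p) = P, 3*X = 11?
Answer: 15/7 ≈ 2.1429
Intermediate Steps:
X = 11/3 (X = (1/3)*11 = 11/3 ≈ 3.6667)
U = 3/14 (U = 1/(1 + 11/3) = 1/(14/3) = 3/14 ≈ 0.21429)
(52 - 42)*s(U, 1) = (52 - 42)*(3/14) = 10*(3/14) = 15/7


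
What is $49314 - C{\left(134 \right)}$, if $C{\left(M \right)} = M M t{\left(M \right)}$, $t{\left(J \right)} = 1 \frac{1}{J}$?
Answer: $49180$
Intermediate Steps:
$t{\left(J \right)} = \frac{1}{J}$
$C{\left(M \right)} = M$ ($C{\left(M \right)} = \frac{M M}{M} = \frac{M^{2}}{M} = M$)
$49314 - C{\left(134 \right)} = 49314 - 134 = 49180$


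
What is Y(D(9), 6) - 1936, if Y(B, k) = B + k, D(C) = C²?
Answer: -1849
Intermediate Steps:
Y(D(9), 6) - 1936 = (9² + 6) - 1936 = (81 + 6) - 1936 = 87 - 1936 = -1849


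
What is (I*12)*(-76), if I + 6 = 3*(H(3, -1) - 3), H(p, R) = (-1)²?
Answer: 10944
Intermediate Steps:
H(p, R) = 1
I = -12 (I = -6 + 3*(1 - 3) = -6 + 3*(-2) = -6 - 6 = -12)
(I*12)*(-76) = -12*12*(-76) = -144*(-76) = 10944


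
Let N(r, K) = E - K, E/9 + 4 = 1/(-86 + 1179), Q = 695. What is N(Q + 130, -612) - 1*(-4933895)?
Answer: 5393376812/1093 ≈ 4.9345e+6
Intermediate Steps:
E = -39339/1093 (E = -36 + 9/(-86 + 1179) = -36 + 9/1093 = -39339/1093 ≈ -35.992)
N(r, K) = -39339/1093 - K
N(Q + 130, -612) - 1*(-4933895) = (-39339/1093 - 1*(-612)) - 1*(-4933895) = (-39339/1093 + 612) + 4933895 = 629577/1093 + 4933895 = 5393376812/1093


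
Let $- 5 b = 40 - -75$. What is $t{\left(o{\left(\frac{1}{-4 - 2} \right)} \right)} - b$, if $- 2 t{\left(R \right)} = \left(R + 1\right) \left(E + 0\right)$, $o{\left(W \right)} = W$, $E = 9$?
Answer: $\frac{77}{4} \approx 19.25$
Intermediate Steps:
$t{\left(R \right)} = - \frac{9}{2} - \frac{9 R}{2}$ ($t{\left(R \right)} = - \frac{\left(R + 1\right) \left(9 + 0\right)}{2} = - \frac{\left(1 + R\right) 9}{2} = - \frac{9 + 9 R}{2} = - \frac{9}{2} - \frac{9 R}{2}$)
$b = -23$ ($b = - \frac{40 - -75}{5} = - \frac{40 + 75}{5} = \left(- \frac{1}{5}\right) 115 = -23$)
$t{\left(o{\left(\frac{1}{-4 - 2} \right)} \right)} - b = \left(- \frac{9}{2} - \frac{9}{2 \left(-4 - 2\right)}\right) - -23 = \left(- \frac{9}{2} - \frac{9}{2 \left(-6\right)}\right) + 23 = \left(- \frac{9}{2} - - \frac{3}{4}\right) + 23 = \left(- \frac{9}{2} + \frac{3}{4}\right) + 23 = - \frac{15}{4} + 23 = \frac{77}{4}$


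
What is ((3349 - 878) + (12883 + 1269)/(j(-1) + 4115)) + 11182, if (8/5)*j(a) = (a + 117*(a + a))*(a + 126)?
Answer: 1555714399/113955 ≈ 13652.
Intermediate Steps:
j(a) = 1175*a*(126 + a)/8 (j(a) = 5*((a + 117*(a + a))*(a + 126))/8 = 5*((a + 117*(2*a))*(126 + a))/8 = 5*((a + 234*a)*(126 + a))/8 = 5*((235*a)*(126 + a))/8 = 5*(235*a*(126 + a))/8 = 1175*a*(126 + a)/8)
((3349 - 878) + (12883 + 1269)/(j(-1) + 4115)) + 11182 = ((3349 - 878) + (12883 + 1269)/((1175/8)*(-1)*(126 - 1) + 4115)) + 11182 = (2471 + 14152/((1175/8)*(-1)*125 + 4115)) + 11182 = (2471 + 14152/(-146875/8 + 4115)) + 11182 = (2471 + 14152/(-113955/8)) + 11182 = (2471 + 14152*(-8/113955)) + 11182 = (2471 - 113216/113955) + 11182 = 281469589/113955 + 11182 = 1555714399/113955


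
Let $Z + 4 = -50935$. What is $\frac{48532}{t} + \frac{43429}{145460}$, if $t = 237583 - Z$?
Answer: $\frac{9794843329}{20984205060} \approx 0.46677$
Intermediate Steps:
$Z = -50939$ ($Z = -4 - 50935 = -50939$)
$t = 288522$ ($t = 237583 - -50939 = 237583 + 50939 = 288522$)
$\frac{48532}{t} + \frac{43429}{145460} = \frac{48532}{288522} + \frac{43429}{145460} = 48532 \cdot \frac{1}{288522} + 43429 \cdot \frac{1}{145460} = \frac{24266}{144261} + \frac{43429}{145460} = \frac{9794843329}{20984205060}$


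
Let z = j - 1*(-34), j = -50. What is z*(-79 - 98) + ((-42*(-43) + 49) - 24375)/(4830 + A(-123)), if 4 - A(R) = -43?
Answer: 13789144/4877 ≈ 2827.4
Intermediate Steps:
A(R) = 47 (A(R) = 4 - 1*(-43) = 4 + 43 = 47)
z = -16 (z = -50 - 1*(-34) = -50 + 34 = -16)
z*(-79 - 98) + ((-42*(-43) + 49) - 24375)/(4830 + A(-123)) = -16*(-79 - 98) + ((-42*(-43) + 49) - 24375)/(4830 + 47) = -16*(-177) + ((1806 + 49) - 24375)/4877 = 2832 + (1855 - 24375)*(1/4877) = 2832 - 22520*1/4877 = 2832 - 22520/4877 = 13789144/4877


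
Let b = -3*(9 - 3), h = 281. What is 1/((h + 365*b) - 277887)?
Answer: -1/284176 ≈ -3.5189e-6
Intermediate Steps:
b = -18 (b = -3*6 = -18)
1/((h + 365*b) - 277887) = 1/((281 + 365*(-18)) - 277887) = 1/((281 - 6570) - 277887) = 1/(-6289 - 277887) = 1/(-284176) = -1/284176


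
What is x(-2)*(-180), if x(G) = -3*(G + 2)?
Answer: 0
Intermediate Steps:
x(G) = -6 - 3*G (x(G) = -3*(2 + G) = -6 - 3*G)
x(-2)*(-180) = (-6 - 3*(-2))*(-180) = (-6 + 6)*(-180) = 0*(-180) = 0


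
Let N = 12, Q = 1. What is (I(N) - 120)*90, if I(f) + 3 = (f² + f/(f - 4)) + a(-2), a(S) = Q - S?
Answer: 2295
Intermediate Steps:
a(S) = 1 - S
I(f) = f² + f/(-4 + f) (I(f) = -3 + ((f² + f/(f - 4)) + (1 - 1*(-2))) = -3 + ((f² + f/(-4 + f)) + (1 + 2)) = -3 + ((f² + f/(-4 + f)) + 3) = -3 + (3 + f² + f/(-4 + f)) = f² + f/(-4 + f))
(I(N) - 120)*90 = (12*(1 + 12² - 4*12)/(-4 + 12) - 120)*90 = (12*(1 + 144 - 48)/8 - 120)*90 = (12*(⅛)*97 - 120)*90 = (291/2 - 120)*90 = (51/2)*90 = 2295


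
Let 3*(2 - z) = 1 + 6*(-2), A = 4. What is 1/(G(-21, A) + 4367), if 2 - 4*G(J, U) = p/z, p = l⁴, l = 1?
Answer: 68/296987 ≈ 0.00022897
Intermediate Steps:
p = 1 (p = 1⁴ = 1)
z = 17/3 (z = 2 - (1 + 6*(-2))/3 = 2 - (1 - 12)/3 = 2 - ⅓*(-11) = 2 + 11/3 = 17/3 ≈ 5.6667)
G(J, U) = 31/68 (G(J, U) = ½ - 1/(4*17/3) = ½ - 3/(4*17) = ½ - ¼*3/17 = ½ - 3/68 = 31/68)
1/(G(-21, A) + 4367) = 1/(31/68 + 4367) = 1/(296987/68) = 68/296987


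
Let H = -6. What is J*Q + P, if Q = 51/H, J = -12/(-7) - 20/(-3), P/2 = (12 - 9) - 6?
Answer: -1622/21 ≈ -77.238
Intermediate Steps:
P = -6 (P = 2*((12 - 9) - 6) = 2*(3 - 6) = 2*(-3) = -6)
J = 176/21 (J = -12*(-1/7) - 20*(-1/3) = 12/7 + 20/3 = 176/21 ≈ 8.3810)
Q = -17/2 (Q = 51/(-6) = 51*(-1/6) = -17/2 ≈ -8.5000)
J*Q + P = (176/21)*(-17/2) - 6 = -1496/21 - 6 = -1622/21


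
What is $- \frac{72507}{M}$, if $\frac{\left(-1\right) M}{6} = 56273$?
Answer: $\frac{24169}{112546} \approx 0.21475$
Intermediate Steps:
$M = -337638$ ($M = \left(-6\right) 56273 = -337638$)
$- \frac{72507}{M} = - \frac{72507}{-337638} = - \frac{72507 \left(-1\right)}{337638} = \left(-1\right) \left(- \frac{24169}{112546}\right) = \frac{24169}{112546}$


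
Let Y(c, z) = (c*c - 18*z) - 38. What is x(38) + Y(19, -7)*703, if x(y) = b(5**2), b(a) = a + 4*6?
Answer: 315696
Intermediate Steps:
Y(c, z) = -38 + c**2 - 18*z (Y(c, z) = (c**2 - 18*z) - 38 = -38 + c**2 - 18*z)
b(a) = 24 + a (b(a) = a + 24 = 24 + a)
x(y) = 49 (x(y) = 24 + 5**2 = 24 + 25 = 49)
x(38) + Y(19, -7)*703 = 49 + (-38 + 19**2 - 18*(-7))*703 = 49 + (-38 + 361 + 126)*703 = 49 + 449*703 = 49 + 315647 = 315696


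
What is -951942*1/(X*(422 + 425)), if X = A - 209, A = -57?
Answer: 475971/112651 ≈ 4.2252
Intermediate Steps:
X = -266 (X = -57 - 209 = -266)
-951942*1/(X*(422 + 425)) = -951942*(-1/(266*(422 + 425))) = -951942/(847*(-266)) = -951942/(-225302) = -951942*(-1/225302) = 475971/112651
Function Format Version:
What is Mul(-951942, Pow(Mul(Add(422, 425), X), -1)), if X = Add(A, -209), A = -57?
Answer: Rational(475971, 112651) ≈ 4.2252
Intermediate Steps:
X = -266 (X = Add(-57, -209) = -266)
Mul(-951942, Pow(Mul(Add(422, 425), X), -1)) = Mul(-951942, Pow(Mul(Add(422, 425), -266), -1)) = Mul(-951942, Pow(Mul(847, -266), -1)) = Mul(-951942, Pow(-225302, -1)) = Mul(-951942, Rational(-1, 225302)) = Rational(475971, 112651)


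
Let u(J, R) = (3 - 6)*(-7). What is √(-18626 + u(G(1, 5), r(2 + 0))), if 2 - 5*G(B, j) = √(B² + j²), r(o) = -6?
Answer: 61*I*√5 ≈ 136.4*I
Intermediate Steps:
G(B, j) = ⅖ - √(B² + j²)/5
u(J, R) = 21 (u(J, R) = -3*(-7) = 21)
√(-18626 + u(G(1, 5), r(2 + 0))) = √(-18626 + 21) = √(-18605) = 61*I*√5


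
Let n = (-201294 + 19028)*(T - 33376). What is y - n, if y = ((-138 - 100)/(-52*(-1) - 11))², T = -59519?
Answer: -28462019661026/1681 ≈ -1.6932e+10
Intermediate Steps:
n = 16931600070 (n = (-201294 + 19028)*(-59519 - 33376) = -182266*(-92895) = 16931600070)
y = 56644/1681 (y = (-238/(52 - 11))² = (-238/41)² = 56644/1681 ≈ 33.697)
y - n = 56644/1681 - 1*16931600070 = 56644/1681 - 16931600070 = -28462019661026/1681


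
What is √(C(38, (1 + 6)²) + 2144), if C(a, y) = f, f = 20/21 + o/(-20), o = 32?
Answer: 2*√5907615/105 ≈ 46.296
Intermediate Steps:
f = -68/105 (f = 20/21 + 32/(-20) = 20*(1/21) + 32*(-1/20) = 20/21 - 8/5 = -68/105 ≈ -0.64762)
C(a, y) = -68/105
√(C(38, (1 + 6)²) + 2144) = √(-68/105 + 2144) = √(225052/105) = 2*√5907615/105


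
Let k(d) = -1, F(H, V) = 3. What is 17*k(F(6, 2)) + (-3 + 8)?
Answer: -12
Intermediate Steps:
17*k(F(6, 2)) + (-3 + 8) = 17*(-1) + (-3 + 8) = -17 + 5 = -12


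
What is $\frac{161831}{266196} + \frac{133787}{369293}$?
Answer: $\frac{95376619735}{98304319428} \approx 0.97022$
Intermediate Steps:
$\frac{161831}{266196} + \frac{133787}{369293} = \frac{95376619735}{98304319428}$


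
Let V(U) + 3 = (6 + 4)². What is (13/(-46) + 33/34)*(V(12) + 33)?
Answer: 34970/391 ≈ 89.437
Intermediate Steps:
V(U) = 97 (V(U) = -3 + (6 + 4)² = -3 + 10² = -3 + 100 = 97)
(13/(-46) + 33/34)*(V(12) + 33) = (13/(-46) + 33/34)*(97 + 33) = (13*(-1/46) + 33*(1/34))*130 = (-13/46 + 33/34)*130 = (269/391)*130 = 34970/391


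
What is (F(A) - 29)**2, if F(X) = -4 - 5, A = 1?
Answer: 1444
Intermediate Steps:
F(X) = -9
(F(A) - 29)**2 = (-9 - 29)**2 = (-38)**2 = 1444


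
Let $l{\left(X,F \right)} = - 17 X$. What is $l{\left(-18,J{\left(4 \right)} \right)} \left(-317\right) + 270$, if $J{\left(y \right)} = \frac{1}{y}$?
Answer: $-96732$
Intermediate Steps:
$l{\left(-18,J{\left(4 \right)} \right)} \left(-317\right) + 270 = \left(-17\right) \left(-18\right) \left(-317\right) + 270 = 306 \left(-317\right) + 270 = -97002 + 270 = -96732$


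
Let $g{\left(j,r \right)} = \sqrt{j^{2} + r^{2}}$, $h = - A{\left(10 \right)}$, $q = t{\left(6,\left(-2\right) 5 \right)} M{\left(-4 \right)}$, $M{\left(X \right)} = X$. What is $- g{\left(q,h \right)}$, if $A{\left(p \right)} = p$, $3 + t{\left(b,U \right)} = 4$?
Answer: $- 2 \sqrt{29} \approx -10.77$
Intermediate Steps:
$t{\left(b,U \right)} = 1$ ($t{\left(b,U \right)} = -3 + 4 = 1$)
$q = -4$ ($q = 1 \left(-4\right) = -4$)
$h = -10$ ($h = \left(-1\right) 10 = -10$)
$- g{\left(q,h \right)} = - \sqrt{\left(-4\right)^{2} + \left(-10\right)^{2}} = - \sqrt{16 + 100} = - \sqrt{116} = - 2 \sqrt{29}$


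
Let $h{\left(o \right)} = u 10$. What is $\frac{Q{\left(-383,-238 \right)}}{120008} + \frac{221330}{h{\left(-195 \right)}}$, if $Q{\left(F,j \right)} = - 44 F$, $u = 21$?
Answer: $\frac{94874677}{90006} \approx 1054.1$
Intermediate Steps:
$h{\left(o \right)} = 210$ ($h{\left(o \right)} = 21 \cdot 10 = 210$)
$\frac{Q{\left(-383,-238 \right)}}{120008} + \frac{221330}{h{\left(-195 \right)}} = \frac{\left(-44\right) \left(-383\right)}{120008} + \frac{221330}{210} = 16852 \cdot \frac{1}{120008} + 221330 \cdot \frac{1}{210} = \frac{4213}{30002} + \frac{22133}{21} = \frac{94874677}{90006}$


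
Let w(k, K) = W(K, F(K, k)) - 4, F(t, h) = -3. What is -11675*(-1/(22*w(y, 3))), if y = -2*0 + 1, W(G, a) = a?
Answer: -11675/154 ≈ -75.812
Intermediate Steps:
y = 1 (y = 0 + 1 = 1)
w(k, K) = -7 (w(k, K) = -3 - 4 = -7)
-11675*(-1/(22*w(y, 3))) = -11675/(-7*1*(-22)) = -11675/((-7*(-22))) = -11675/154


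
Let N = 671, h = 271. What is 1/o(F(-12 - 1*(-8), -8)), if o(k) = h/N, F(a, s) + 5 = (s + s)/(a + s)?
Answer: 671/271 ≈ 2.4760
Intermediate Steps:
F(a, s) = -5 + 2*s/(a + s) (F(a, s) = -5 + (s + s)/(a + s) = -5 + (2*s)/(a + s) = -5 + 2*s/(a + s))
o(k) = 271/671
1/o(F(-12 - 1*(-8), -8)) = 1/(271/671) = 671/271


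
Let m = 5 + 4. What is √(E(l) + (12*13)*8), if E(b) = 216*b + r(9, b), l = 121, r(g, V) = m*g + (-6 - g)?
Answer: 15*√122 ≈ 165.68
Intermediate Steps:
m = 9
r(g, V) = -6 + 8*g (r(g, V) = 9*g + (-6 - g) = -6 + 8*g)
E(b) = 66 + 216*b (E(b) = 216*b + (-6 + 8*9) = 216*b + (-6 + 72) = 216*b + 66 = 66 + 216*b)
√(E(l) + (12*13)*8) = √((66 + 216*121) + (12*13)*8) = √((66 + 26136) + 156*8) = √(26202 + 1248) = √27450 = 15*√122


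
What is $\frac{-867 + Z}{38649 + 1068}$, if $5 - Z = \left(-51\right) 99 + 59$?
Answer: $\frac{1376}{13239} \approx 0.10394$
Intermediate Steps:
$Z = 4995$ ($Z = 5 - \left(\left(-51\right) 99 + 59\right) = 5 - \left(-5049 + 59\right) = 5 - -4990 = 5 + 4990 = 4995$)
$\frac{-867 + Z}{38649 + 1068} = \frac{-867 + 4995}{38649 + 1068} = \frac{4128}{39717} = 4128 \cdot \frac{1}{39717} = \frac{1376}{13239}$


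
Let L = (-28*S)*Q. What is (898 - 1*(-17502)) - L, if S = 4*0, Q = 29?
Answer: 18400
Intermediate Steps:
S = 0
L = 0 (L = -28*0*29 = 0*29 = 0)
(898 - 1*(-17502)) - L = (898 - 1*(-17502)) - 1*0 = (898 + 17502) + 0 = 18400 + 0 = 18400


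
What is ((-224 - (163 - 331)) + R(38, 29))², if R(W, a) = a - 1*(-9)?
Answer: 324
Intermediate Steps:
R(W, a) = 9 + a (R(W, a) = a + 9 = 9 + a)
((-224 - (163 - 331)) + R(38, 29))² = ((-224 - (163 - 331)) + (9 + 29))² = ((-224 - 1*(-168)) + 38)² = ((-224 + 168) + 38)² = (-56 + 38)² = (-18)² = 324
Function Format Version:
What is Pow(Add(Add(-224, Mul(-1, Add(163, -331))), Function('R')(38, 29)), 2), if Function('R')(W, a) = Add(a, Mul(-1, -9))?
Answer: 324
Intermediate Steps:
Function('R')(W, a) = Add(9, a) (Function('R')(W, a) = Add(a, 9) = Add(9, a))
Pow(Add(Add(-224, Mul(-1, Add(163, -331))), Function('R')(38, 29)), 2) = Pow(Add(Add(-224, Mul(-1, Add(163, -331))), Add(9, 29)), 2) = Pow(Add(Add(-224, Mul(-1, -168)), 38), 2) = Pow(Add(Add(-224, 168), 38), 2) = Pow(Add(-56, 38), 2) = Pow(-18, 2) = 324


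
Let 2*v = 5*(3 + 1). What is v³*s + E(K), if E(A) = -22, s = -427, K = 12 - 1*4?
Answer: -427022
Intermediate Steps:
K = 8 (K = 12 - 4 = 8)
v = 10 (v = (5*(3 + 1))/2 = (5*4)/2 = (½)*20 = 10)
v³*s + E(K) = 10³*(-427) - 22 = 1000*(-427) - 22 = -427000 - 22 = -427022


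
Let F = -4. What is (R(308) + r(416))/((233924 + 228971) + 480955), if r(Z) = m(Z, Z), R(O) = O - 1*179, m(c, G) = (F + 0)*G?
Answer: -307/188770 ≈ -0.0016263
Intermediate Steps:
m(c, G) = -4*G (m(c, G) = (-4 + 0)*G = -4*G)
R(O) = -179 + O (R(O) = O - 179 = -179 + O)
r(Z) = -4*Z
(R(308) + r(416))/((233924 + 228971) + 480955) = ((-179 + 308) - 4*416)/((233924 + 228971) + 480955) = (129 - 1664)/(462895 + 480955) = -1535/943850 = -1535*1/943850 = -307/188770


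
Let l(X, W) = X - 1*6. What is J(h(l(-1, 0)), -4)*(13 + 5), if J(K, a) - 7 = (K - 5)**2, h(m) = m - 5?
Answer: 5328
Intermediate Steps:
l(X, W) = -6 + X (l(X, W) = X - 6 = -6 + X)
h(m) = -5 + m
J(K, a) = 7 + (-5 + K)**2 (J(K, a) = 7 + (K - 5)**2 = 7 + (-5 + K)**2)
J(h(l(-1, 0)), -4)*(13 + 5) = (7 + (-5 + (-5 + (-6 - 1)))**2)*(13 + 5) = (7 + (-5 + (-5 - 7))**2)*18 = (7 + (-5 - 12)**2)*18 = (7 + (-17)**2)*18 = (7 + 289)*18 = 296*18 = 5328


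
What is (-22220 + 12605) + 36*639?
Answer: 13389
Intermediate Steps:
(-22220 + 12605) + 36*639 = -9615 + 23004 = 13389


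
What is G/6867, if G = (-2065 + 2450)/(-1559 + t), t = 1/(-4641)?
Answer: -17017/473189928 ≈ -3.5962e-5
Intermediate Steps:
t = -1/4641 ≈ -0.00021547
G = -357357/1447064 (G = (-2065 + 2450)/(-1559 - 1/4641) = 385/(-7235320/4641) = 385*(-4641/7235320) = -357357/1447064 ≈ -0.24695)
G/6867 = -357357/1447064/6867 = -357357/1447064*1/6867 = -17017/473189928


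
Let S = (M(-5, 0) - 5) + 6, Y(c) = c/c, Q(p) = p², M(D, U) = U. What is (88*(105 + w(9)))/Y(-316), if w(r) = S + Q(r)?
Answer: 16456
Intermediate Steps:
Y(c) = 1
S = 1 (S = (0 - 5) + 6 = -5 + 6 = 1)
w(r) = 1 + r²
(88*(105 + w(9)))/Y(-316) = (88*(105 + (1 + 9²)))/1 = (88*(105 + (1 + 81)))*1 = (88*(105 + 82))*1 = (88*187)*1 = 16456*1 = 16456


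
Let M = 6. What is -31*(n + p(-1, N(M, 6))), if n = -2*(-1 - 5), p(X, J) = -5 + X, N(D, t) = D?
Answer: -186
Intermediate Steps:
n = 12 (n = -2*(-6) = 12)
-31*(n + p(-1, N(M, 6))) = -31*(12 + (-5 - 1)) = -31*(12 - 6) = -31*6 = -186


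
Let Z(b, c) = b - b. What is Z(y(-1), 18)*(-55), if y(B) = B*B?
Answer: 0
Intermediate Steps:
y(B) = B**2
Z(b, c) = 0
Z(y(-1), 18)*(-55) = 0*(-55) = 0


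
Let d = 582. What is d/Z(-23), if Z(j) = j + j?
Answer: -291/23 ≈ -12.652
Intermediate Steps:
Z(j) = 2*j
d/Z(-23) = 582/((2*(-23))) = 582/(-46) = 582*(-1/46) = -291/23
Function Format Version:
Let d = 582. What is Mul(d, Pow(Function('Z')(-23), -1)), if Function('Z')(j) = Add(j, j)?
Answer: Rational(-291, 23) ≈ -12.652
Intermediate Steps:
Function('Z')(j) = Mul(2, j)
Mul(d, Pow(Function('Z')(-23), -1)) = Mul(582, Pow(Mul(2, -23), -1)) = Mul(582, Pow(-46, -1)) = Mul(582, Rational(-1, 46)) = Rational(-291, 23)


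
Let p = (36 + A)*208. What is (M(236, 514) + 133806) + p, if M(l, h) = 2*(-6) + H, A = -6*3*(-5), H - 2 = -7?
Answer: 159997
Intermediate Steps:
H = -5 (H = 2 - 7 = -5)
A = 90 (A = -18*(-5) = 90)
p = 26208 (p = (36 + 90)*208 = 126*208 = 26208)
M(l, h) = -17 (M(l, h) = 2*(-6) - 5 = -12 - 5 = -17)
(M(236, 514) + 133806) + p = (-17 + 133806) + 26208 = 133789 + 26208 = 159997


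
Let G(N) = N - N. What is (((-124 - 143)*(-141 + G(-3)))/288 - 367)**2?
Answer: 57168721/1024 ≈ 55829.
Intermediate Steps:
G(N) = 0
(((-124 - 143)*(-141 + G(-3)))/288 - 367)**2 = (((-124 - 143)*(-141 + 0))/288 - 367)**2 = (-267*(-141)*(1/288) - 367)**2 = (37647*(1/288) - 367)**2 = (4183/32 - 367)**2 = (-7561/32)**2 = 57168721/1024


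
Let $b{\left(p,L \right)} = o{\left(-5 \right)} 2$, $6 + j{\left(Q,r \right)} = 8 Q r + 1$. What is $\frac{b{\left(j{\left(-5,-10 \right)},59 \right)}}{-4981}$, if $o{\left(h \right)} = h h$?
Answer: $- \frac{50}{4981} \approx -0.010038$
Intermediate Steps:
$j{\left(Q,r \right)} = -5 + 8 Q r$ ($j{\left(Q,r \right)} = -6 + \left(8 Q r + 1\right) = -6 + \left(1 + 8 Q r\right) = -5 + 8 Q r$)
$o{\left(h \right)} = h^{2}$
$b{\left(p,L \right)} = 50$ ($b{\left(p,L \right)} = \left(-5\right)^{2} \cdot 2 = 25 \cdot 2 = 50$)
$\frac{b{\left(j{\left(-5,-10 \right)},59 \right)}}{-4981} = \frac{50}{-4981} = 50 \left(- \frac{1}{4981}\right) = - \frac{50}{4981}$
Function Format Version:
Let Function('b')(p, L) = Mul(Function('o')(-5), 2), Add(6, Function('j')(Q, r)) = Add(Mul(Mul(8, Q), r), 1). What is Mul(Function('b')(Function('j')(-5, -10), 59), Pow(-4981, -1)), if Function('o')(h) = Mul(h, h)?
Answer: Rational(-50, 4981) ≈ -0.010038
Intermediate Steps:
Function('j')(Q, r) = Add(-5, Mul(8, Q, r)) (Function('j')(Q, r) = Add(-6, Add(Mul(Mul(8, Q), r), 1)) = Add(-6, Add(Mul(8, Q, r), 1)) = Add(-6, Add(1, Mul(8, Q, r))) = Add(-5, Mul(8, Q, r)))
Function('o')(h) = Pow(h, 2)
Function('b')(p, L) = 50 (Function('b')(p, L) = Mul(Pow(-5, 2), 2) = Mul(25, 2) = 50)
Mul(Function('b')(Function('j')(-5, -10), 59), Pow(-4981, -1)) = Mul(50, Pow(-4981, -1)) = Mul(50, Rational(-1, 4981)) = Rational(-50, 4981)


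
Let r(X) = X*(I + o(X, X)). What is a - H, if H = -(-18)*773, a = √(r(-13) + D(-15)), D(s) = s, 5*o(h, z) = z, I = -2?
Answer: -13914 + 4*√70/5 ≈ -13907.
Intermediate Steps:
o(h, z) = z/5
r(X) = X*(-2 + X/5)
a = 4*√70/5 (a = √((⅕)*(-13)*(-10 - 13) - 15) = √((⅕)*(-13)*(-23) - 15) = √(299/5 - 15) = √(224/5) = 4*√70/5 ≈ 6.6933)
H = 13914 (H = -1*(-13914) = 13914)
a - H = 4*√70/5 - 1*13914 = 4*√70/5 - 13914 = -13914 + 4*√70/5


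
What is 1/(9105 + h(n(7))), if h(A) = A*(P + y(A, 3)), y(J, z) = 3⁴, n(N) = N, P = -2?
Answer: 1/9658 ≈ 0.00010354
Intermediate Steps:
y(J, z) = 81
h(A) = 79*A (h(A) = A*(-2 + 81) = A*79 = 79*A)
1/(9105 + h(n(7))) = 1/(9105 + 79*7) = 1/(9105 + 553) = 1/9658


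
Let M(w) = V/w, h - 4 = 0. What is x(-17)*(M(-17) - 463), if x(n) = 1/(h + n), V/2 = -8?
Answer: 7855/221 ≈ 35.543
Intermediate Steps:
h = 4 (h = 4 + 0 = 4)
V = -16 (V = 2*(-8) = -16)
M(w) = -16/w
x(n) = 1/(4 + n)
x(-17)*(M(-17) - 463) = (-16/(-17) - 463)/(4 - 17) = (-16*(-1/17) - 463)/(-13) = -(16/17 - 463)/13 = -1/13*(-7855/17) = 7855/221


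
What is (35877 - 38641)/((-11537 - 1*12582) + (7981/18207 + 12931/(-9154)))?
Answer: 460667250792/4020000807125 ≈ 0.11459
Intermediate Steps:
(35877 - 38641)/((-11537 - 1*12582) + (7981/18207 + 12931/(-9154))) = -2764/((-11537 - 12582) + (7981*(1/18207) + 12931*(-1/9154))) = -2764/(-24119 + (7981/18207 - 12931/9154)) = -2764/(-24119 - 162376643/166666878) = -2764/(-4020000807125/166666878) = -2764*(-166666878/4020000807125) = 460667250792/4020000807125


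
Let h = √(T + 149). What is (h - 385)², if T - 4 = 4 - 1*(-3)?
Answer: 148385 - 3080*√10 ≈ 1.3865e+5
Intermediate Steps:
T = 11 (T = 4 + (4 - 1*(-3)) = 4 + (4 + 3) = 4 + 7 = 11)
h = 4*√10 (h = √(11 + 149) = √160 = 4*√10 ≈ 12.649)
(h - 385)² = (4*√10 - 385)² = (-385 + 4*√10)²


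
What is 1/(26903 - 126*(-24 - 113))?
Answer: 1/44165 ≈ 2.2642e-5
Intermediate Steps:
1/(26903 - 126*(-24 - 113)) = 1/(26903 - 126*(-137)) = 1/(26903 + 17262) = 1/44165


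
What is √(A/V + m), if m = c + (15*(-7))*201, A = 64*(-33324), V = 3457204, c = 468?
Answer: I*√15416634534733221/864301 ≈ 143.66*I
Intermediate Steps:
A = -2132736
m = -20637 (m = 468 + (15*(-7))*201 = 468 - 105*201 = 468 - 21105 = -20637)
√(A/V + m) = √(-2132736/3457204 - 20637) = √(-2132736*1/3457204 - 20637) = √(-533184/864301 - 20637) = √(-17837112921/864301) = I*√15416634534733221/864301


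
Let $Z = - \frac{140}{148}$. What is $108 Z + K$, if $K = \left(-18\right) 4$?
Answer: $- \frac{6444}{37} \approx -174.16$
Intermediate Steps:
$K = -72$
$Z = - \frac{35}{37}$ ($Z = \left(-140\right) \frac{1}{148} = - \frac{35}{37} \approx -0.94595$)
$108 Z + K = 108 \left(- \frac{35}{37}\right) - 72 = - \frac{3780}{37} - 72 = - \frac{6444}{37}$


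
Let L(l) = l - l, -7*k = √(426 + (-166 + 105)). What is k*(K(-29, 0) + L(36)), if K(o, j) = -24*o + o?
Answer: -667*√365/7 ≈ -1820.4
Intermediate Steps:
k = -√365/7 (k = -√(426 + (-166 + 105))/7 = -√(426 - 61)/7 = -√365/7 ≈ -2.7293)
L(l) = 0
K(o, j) = -23*o
k*(K(-29, 0) + L(36)) = (-√365/7)*(-23*(-29) + 0) = (-√365/7)*(667 + 0) = -√365/7*667 = -667*√365/7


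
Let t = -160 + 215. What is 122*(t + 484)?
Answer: 65758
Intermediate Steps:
t = 55
122*(t + 484) = 122*(55 + 484) = 122*539 = 65758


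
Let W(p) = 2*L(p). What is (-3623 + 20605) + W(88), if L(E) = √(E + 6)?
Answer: 16982 + 2*√94 ≈ 17001.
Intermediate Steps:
L(E) = √(6 + E)
W(p) = 2*√(6 + p)
(-3623 + 20605) + W(88) = (-3623 + 20605) + 2*√(6 + 88) = 16982 + 2*√94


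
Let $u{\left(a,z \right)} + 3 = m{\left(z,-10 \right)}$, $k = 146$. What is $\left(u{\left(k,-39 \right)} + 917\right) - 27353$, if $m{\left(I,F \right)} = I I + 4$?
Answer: $-24914$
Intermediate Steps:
$m{\left(I,F \right)} = 4 + I^{2}$ ($m{\left(I,F \right)} = I^{2} + 4 = 4 + I^{2}$)
$u{\left(a,z \right)} = 1 + z^{2}$ ($u{\left(a,z \right)} = -3 + \left(4 + z^{2}\right) = 1 + z^{2}$)
$\left(u{\left(k,-39 \right)} + 917\right) - 27353 = \left(\left(1 + \left(-39\right)^{2}\right) + 917\right) - 27353 = \left(\left(1 + 1521\right) + 917\right) - 27353 = \left(1522 + 917\right) - 27353 = 2439 - 27353 = -24914$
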